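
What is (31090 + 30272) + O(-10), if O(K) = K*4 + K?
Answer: 61312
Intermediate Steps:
O(K) = 5*K (O(K) = 4*K + K = 5*K)
(31090 + 30272) + O(-10) = (31090 + 30272) + 5*(-10) = 61362 - 50 = 61312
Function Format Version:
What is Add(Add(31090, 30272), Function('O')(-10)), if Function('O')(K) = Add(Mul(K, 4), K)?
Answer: 61312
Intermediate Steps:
Function('O')(K) = Mul(5, K) (Function('O')(K) = Add(Mul(4, K), K) = Mul(5, K))
Add(Add(31090, 30272), Function('O')(-10)) = Add(Add(31090, 30272), Mul(5, -10)) = Add(61362, -50) = 61312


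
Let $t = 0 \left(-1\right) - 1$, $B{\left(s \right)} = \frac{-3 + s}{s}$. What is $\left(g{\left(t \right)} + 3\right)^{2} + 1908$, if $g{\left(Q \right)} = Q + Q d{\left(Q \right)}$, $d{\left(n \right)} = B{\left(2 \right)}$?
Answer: $\frac{7657}{4} \approx 1914.3$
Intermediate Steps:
$B{\left(s \right)} = \frac{-3 + s}{s}$
$d{\left(n \right)} = - \frac{1}{2}$ ($d{\left(n \right)} = \frac{-3 + 2}{2} = \frac{1}{2} \left(-1\right) = - \frac{1}{2}$)
$t = -1$ ($t = 0 - 1 = -1$)
$g{\left(Q \right)} = \frac{Q}{2}$ ($g{\left(Q \right)} = Q + Q \left(- \frac{1}{2}\right) = Q - \frac{Q}{2} = \frac{Q}{2}$)
$\left(g{\left(t \right)} + 3\right)^{2} + 1908 = \left(\frac{1}{2} \left(-1\right) + 3\right)^{2} + 1908 = \left(- \frac{1}{2} + 3\right)^{2} + 1908 = \left(\frac{5}{2}\right)^{2} + 1908 = \frac{25}{4} + 1908 = \frac{7657}{4}$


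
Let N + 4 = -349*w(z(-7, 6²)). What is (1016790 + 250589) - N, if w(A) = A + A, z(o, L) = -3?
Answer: 1265289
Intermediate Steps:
w(A) = 2*A
N = 2090 (N = -4 - 698*(-3) = -4 - 349*(-6) = -4 + 2094 = 2090)
(1016790 + 250589) - N = (1016790 + 250589) - 1*2090 = 1267379 - 2090 = 1265289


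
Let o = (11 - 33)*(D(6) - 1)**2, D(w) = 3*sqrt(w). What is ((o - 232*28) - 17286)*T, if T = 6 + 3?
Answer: -224928 + 1188*sqrt(6) ≈ -2.2202e+5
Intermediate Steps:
T = 9
o = -22*(-1 + 3*sqrt(6))**2 (o = (11 - 33)*(3*sqrt(6) - 1)**2 = -22*(-1 + 3*sqrt(6))**2 ≈ -886.67)
((o - 232*28) - 17286)*T = (((-1210 + 132*sqrt(6)) - 232*28) - 17286)*9 = (((-1210 + 132*sqrt(6)) - 6496) - 17286)*9 = ((-7706 + 132*sqrt(6)) - 17286)*9 = (-24992 + 132*sqrt(6))*9 = -224928 + 1188*sqrt(6)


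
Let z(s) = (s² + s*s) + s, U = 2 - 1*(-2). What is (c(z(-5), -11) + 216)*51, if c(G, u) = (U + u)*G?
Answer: -5049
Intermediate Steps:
U = 4 (U = 2 + 2 = 4)
z(s) = s + 2*s² (z(s) = (s² + s²) + s = 2*s² + s = s + 2*s²)
c(G, u) = G*(4 + u) (c(G, u) = (4 + u)*G = G*(4 + u))
(c(z(-5), -11) + 216)*51 = ((-5*(1 + 2*(-5)))*(4 - 11) + 216)*51 = (-5*(1 - 10)*(-7) + 216)*51 = (-5*(-9)*(-7) + 216)*51 = (45*(-7) + 216)*51 = (-315 + 216)*51 = -99*51 = -5049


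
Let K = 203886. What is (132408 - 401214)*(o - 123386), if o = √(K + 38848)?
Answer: 33166897116 - 268806*√242734 ≈ 3.3034e+10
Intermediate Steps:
o = √242734 (o = √(203886 + 38848) = √242734 ≈ 492.68)
(132408 - 401214)*(o - 123386) = (132408 - 401214)*(√242734 - 123386) = -268806*(-123386 + √242734) = 33166897116 - 268806*√242734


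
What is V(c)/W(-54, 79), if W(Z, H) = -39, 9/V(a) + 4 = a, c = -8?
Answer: 1/52 ≈ 0.019231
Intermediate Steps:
V(a) = 9/(-4 + a)
V(c)/W(-54, 79) = (9/(-4 - 8))/(-39) = (9/(-12))*(-1/39) = (9*(-1/12))*(-1/39) = -¾*(-1/39) = 1/52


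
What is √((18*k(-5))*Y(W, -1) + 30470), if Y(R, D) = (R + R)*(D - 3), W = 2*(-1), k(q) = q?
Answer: √29030 ≈ 170.38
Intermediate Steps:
W = -2
Y(R, D) = 2*R*(-3 + D) (Y(R, D) = (2*R)*(-3 + D) = 2*R*(-3 + D))
√((18*k(-5))*Y(W, -1) + 30470) = √((18*(-5))*(2*(-2)*(-3 - 1)) + 30470) = √(-180*(-2)*(-4) + 30470) = √(-90*16 + 30470) = √(-1440 + 30470) = √29030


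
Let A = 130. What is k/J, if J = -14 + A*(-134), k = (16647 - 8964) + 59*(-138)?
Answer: 459/17434 ≈ 0.026328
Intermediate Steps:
k = -459 (k = 7683 - 8142 = -459)
J = -17434 (J = -14 + 130*(-134) = -14 - 17420 = -17434)
k/J = -459/(-17434) = -459*(-1/17434) = 459/17434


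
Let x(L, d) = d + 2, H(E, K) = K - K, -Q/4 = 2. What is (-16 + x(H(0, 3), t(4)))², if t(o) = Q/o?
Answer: 256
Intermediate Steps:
Q = -8 (Q = -4*2 = -8)
H(E, K) = 0
t(o) = -8/o
x(L, d) = 2 + d
(-16 + x(H(0, 3), t(4)))² = (-16 + (2 - 8/4))² = (-16 + (2 - 8*¼))² = (-16 + (2 - 2))² = (-16 + 0)² = (-16)² = 256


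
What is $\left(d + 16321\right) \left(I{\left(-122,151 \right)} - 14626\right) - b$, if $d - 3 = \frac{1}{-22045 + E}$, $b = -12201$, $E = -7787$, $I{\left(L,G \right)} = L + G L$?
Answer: $- \frac{8076340958579}{14916} \approx -5.4145 \cdot 10^{8}$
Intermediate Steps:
$d = \frac{89495}{29832}$ ($d = 3 + \frac{1}{-22045 - 7787} = 3 + \frac{1}{-29832} = 3 - \frac{1}{29832} = \frac{89495}{29832} \approx 3.0$)
$\left(d + 16321\right) \left(I{\left(-122,151 \right)} - 14626\right) - b = \left(\frac{89495}{29832} + 16321\right) \left(- 122 \left(1 + 151\right) - 14626\right) - -12201 = \frac{486977567 \left(\left(-122\right) 152 - 14626\right)}{29832} + 12201 = \frac{486977567 \left(-18544 - 14626\right)}{29832} + 12201 = \frac{486977567}{29832} \left(-33170\right) + 12201 = - \frac{8076522948695}{14916} + 12201 = - \frac{8076340958579}{14916}$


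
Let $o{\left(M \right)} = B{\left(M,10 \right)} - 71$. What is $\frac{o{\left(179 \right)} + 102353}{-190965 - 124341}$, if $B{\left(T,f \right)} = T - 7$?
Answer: $- \frac{51227}{157653} \approx -0.32493$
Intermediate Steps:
$B{\left(T,f \right)} = -7 + T$ ($B{\left(T,f \right)} = T - 7 = -7 + T$)
$o{\left(M \right)} = -78 + M$ ($o{\left(M \right)} = \left(-7 + M\right) - 71 = -78 + M$)
$\frac{o{\left(179 \right)} + 102353}{-190965 - 124341} = \frac{\left(-78 + 179\right) + 102353}{-190965 - 124341} = \frac{101 + 102353}{-315306} = 102454 \left(- \frac{1}{315306}\right) = - \frac{51227}{157653}$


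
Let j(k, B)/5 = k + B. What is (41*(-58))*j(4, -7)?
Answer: 35670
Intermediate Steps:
j(k, B) = 5*B + 5*k (j(k, B) = 5*(k + B) = 5*(B + k) = 5*B + 5*k)
(41*(-58))*j(4, -7) = (41*(-58))*(5*(-7) + 5*4) = -2378*(-35 + 20) = -2378*(-15) = 35670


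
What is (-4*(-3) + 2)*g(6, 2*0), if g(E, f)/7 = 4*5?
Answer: 1960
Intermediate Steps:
g(E, f) = 140 (g(E, f) = 7*(4*5) = 7*20 = 140)
(-4*(-3) + 2)*g(6, 2*0) = (-4*(-3) + 2)*140 = (12 + 2)*140 = 14*140 = 1960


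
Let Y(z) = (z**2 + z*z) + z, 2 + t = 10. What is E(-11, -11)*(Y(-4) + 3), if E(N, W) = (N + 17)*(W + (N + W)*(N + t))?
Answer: 10230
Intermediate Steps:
t = 8 (t = -2 + 10 = 8)
Y(z) = z + 2*z**2 (Y(z) = (z**2 + z**2) + z = 2*z**2 + z = z + 2*z**2)
E(N, W) = (17 + N)*(W + (8 + N)*(N + W)) (E(N, W) = (N + 17)*(W + (N + W)*(N + 8)) = (17 + N)*(W + (N + W)*(8 + N)) = (17 + N)*(W + (8 + N)*(N + W)))
E(-11, -11)*(Y(-4) + 3) = ((-11)**3 + 25*(-11)**2 + 136*(-11) + 153*(-11) - 11*(-11)**2 + 26*(-11)*(-11))*(-4*(1 + 2*(-4)) + 3) = (-1331 + 25*121 - 1496 - 1683 - 11*121 + 3146)*(-4*(1 - 8) + 3) = (-1331 + 3025 - 1496 - 1683 - 1331 + 3146)*(-4*(-7) + 3) = 330*(28 + 3) = 330*31 = 10230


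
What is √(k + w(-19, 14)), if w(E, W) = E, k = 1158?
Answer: √1139 ≈ 33.749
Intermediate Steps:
√(k + w(-19, 14)) = √(1158 - 19) = √1139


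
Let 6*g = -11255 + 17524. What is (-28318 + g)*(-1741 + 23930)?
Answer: -3630985771/6 ≈ -6.0516e+8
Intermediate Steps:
g = 6269/6 (g = (-11255 + 17524)/6 = (⅙)*6269 = 6269/6 ≈ 1044.8)
(-28318 + g)*(-1741 + 23930) = (-28318 + 6269/6)*(-1741 + 23930) = -163639/6*22189 = -3630985771/6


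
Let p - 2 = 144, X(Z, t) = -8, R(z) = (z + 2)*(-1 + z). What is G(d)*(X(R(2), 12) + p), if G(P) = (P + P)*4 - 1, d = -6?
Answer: -6762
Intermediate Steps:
R(z) = (-1 + z)*(2 + z) (R(z) = (2 + z)*(-1 + z) = (-1 + z)*(2 + z))
p = 146 (p = 2 + 144 = 146)
G(P) = -1 + 8*P (G(P) = (2*P)*4 - 1 = 8*P - 1 = -1 + 8*P)
G(d)*(X(R(2), 12) + p) = (-1 + 8*(-6))*(-8 + 146) = (-1 - 48)*138 = -49*138 = -6762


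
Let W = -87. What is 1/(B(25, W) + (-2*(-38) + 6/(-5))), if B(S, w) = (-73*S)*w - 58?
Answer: 5/793959 ≈ 6.2976e-6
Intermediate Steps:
B(S, w) = -58 - 73*S*w (B(S, w) = -73*S*w - 58 = -58 - 73*S*w)
1/(B(25, W) + (-2*(-38) + 6/(-5))) = 1/((-58 - 73*25*(-87)) + (-2*(-38) + 6/(-5))) = 1/((-58 + 158775) + (76 + 6*(-1/5))) = 1/(158717 + (76 - 6/5)) = 1/(158717 + 374/5) = 1/(793959/5) = 5/793959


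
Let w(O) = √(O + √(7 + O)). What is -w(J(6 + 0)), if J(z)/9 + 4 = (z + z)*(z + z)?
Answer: -√(1260 + √1267) ≈ -35.994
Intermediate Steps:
J(z) = -36 + 36*z² (J(z) = -36 + 9*((z + z)*(z + z)) = -36 + 9*((2*z)*(2*z)) = -36 + 9*(4*z²) = -36 + 36*z²)
-w(J(6 + 0)) = -√((-36 + 36*(6 + 0)²) + √(7 + (-36 + 36*(6 + 0)²))) = -√((-36 + 36*6²) + √(7 + (-36 + 36*6²))) = -√((-36 + 36*36) + √(7 + (-36 + 36*36))) = -√((-36 + 1296) + √(7 + (-36 + 1296))) = -√(1260 + √(7 + 1260)) = -√(1260 + √1267)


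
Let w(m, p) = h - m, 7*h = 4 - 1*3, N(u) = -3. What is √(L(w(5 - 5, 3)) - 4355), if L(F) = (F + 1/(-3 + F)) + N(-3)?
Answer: I*√21355215/70 ≈ 66.017*I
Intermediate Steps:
h = ⅐ (h = (4 - 1*3)/7 = (4 - 3)/7 = (⅐)*1 = ⅐ ≈ 0.14286)
w(m, p) = ⅐ - m
L(F) = -3 + F + 1/(-3 + F) (L(F) = (F + 1/(-3 + F)) - 3 = -3 + F + 1/(-3 + F))
√(L(w(5 - 5, 3)) - 4355) = √((10 + (⅐ - (5 - 5))² - 6*(⅐ - (5 - 5)))/(-3 + (⅐ - (5 - 5))) - 4355) = √((10 + (⅐ - 1*0)² - 6*(⅐ - 1*0))/(-3 + (⅐ - 1*0)) - 4355) = √((10 + (⅐ + 0)² - 6*(⅐ + 0))/(-3 + (⅐ + 0)) - 4355) = √((10 + (⅐)² - 6*⅐)/(-3 + ⅐) - 4355) = √((10 + 1/49 - 6/7)/(-20/7) - 4355) = √(-7/20*449/49 - 4355) = √(-449/140 - 4355) = √(-610149/140) = I*√21355215/70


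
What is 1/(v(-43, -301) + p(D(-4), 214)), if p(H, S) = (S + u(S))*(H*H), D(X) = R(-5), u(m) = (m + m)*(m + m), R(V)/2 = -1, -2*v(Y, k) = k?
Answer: 2/1467485 ≈ 1.3629e-6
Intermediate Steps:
v(Y, k) = -k/2
R(V) = -2 (R(V) = 2*(-1) = -2)
u(m) = 4*m**2 (u(m) = (2*m)*(2*m) = 4*m**2)
D(X) = -2
p(H, S) = H**2*(S + 4*S**2) (p(H, S) = (S + 4*S**2)*(H*H) = (S + 4*S**2)*H**2 = H**2*(S + 4*S**2))
1/(v(-43, -301) + p(D(-4), 214)) = 1/(-1/2*(-301) + 214*(-2)**2*(1 + 4*214)) = 1/(301/2 + 214*4*(1 + 856)) = 1/(301/2 + 214*4*857) = 1/(301/2 + 733592) = 1/(1467485/2) = 2/1467485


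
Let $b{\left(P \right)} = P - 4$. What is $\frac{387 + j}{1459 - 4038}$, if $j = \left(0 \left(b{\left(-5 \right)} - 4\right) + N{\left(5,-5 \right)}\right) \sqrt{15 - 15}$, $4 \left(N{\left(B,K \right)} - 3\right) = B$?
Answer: $- \frac{387}{2579} \approx -0.15006$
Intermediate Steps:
$b{\left(P \right)} = -4 + P$ ($b{\left(P \right)} = P - 4 = -4 + P$)
$N{\left(B,K \right)} = 3 + \frac{B}{4}$
$j = 0$ ($j = \left(0 \left(\left(-4 - 5\right) - 4\right) + \left(3 + \frac{1}{4} \cdot 5\right)\right) \sqrt{15 - 15} = \left(0 \left(-9 - 4\right) + \left(3 + \frac{5}{4}\right)\right) \sqrt{0} = \left(0 \left(-13\right) + \frac{17}{4}\right) 0 = \left(0 + \frac{17}{4}\right) 0 = \frac{17}{4} \cdot 0 = 0$)
$\frac{387 + j}{1459 - 4038} = \frac{387 + 0}{1459 - 4038} = \frac{387}{-2579} = 387 \left(- \frac{1}{2579}\right) = - \frac{387}{2579}$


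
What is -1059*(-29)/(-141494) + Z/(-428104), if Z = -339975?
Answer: 17478460353/30287073688 ≈ 0.57709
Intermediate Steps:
-1059*(-29)/(-141494) + Z/(-428104) = -1059*(-29)/(-141494) - 339975/(-428104) = 30711*(-1/141494) - 339975*(-1/428104) = -30711/141494 + 339975/428104 = 17478460353/30287073688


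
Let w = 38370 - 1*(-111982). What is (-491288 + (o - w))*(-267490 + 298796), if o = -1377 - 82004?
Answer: -22697507426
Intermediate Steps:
o = -83381
w = 150352 (w = 38370 + 111982 = 150352)
(-491288 + (o - w))*(-267490 + 298796) = (-491288 + (-83381 - 1*150352))*(-267490 + 298796) = (-491288 + (-83381 - 150352))*31306 = (-491288 - 233733)*31306 = -725021*31306 = -22697507426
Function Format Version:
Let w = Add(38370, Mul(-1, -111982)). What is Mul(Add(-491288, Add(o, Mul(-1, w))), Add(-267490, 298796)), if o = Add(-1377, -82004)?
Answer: -22697507426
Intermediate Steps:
o = -83381
w = 150352 (w = Add(38370, 111982) = 150352)
Mul(Add(-491288, Add(o, Mul(-1, w))), Add(-267490, 298796)) = Mul(Add(-491288, Add(-83381, Mul(-1, 150352))), Add(-267490, 298796)) = Mul(Add(-491288, Add(-83381, -150352)), 31306) = Mul(Add(-491288, -233733), 31306) = Mul(-725021, 31306) = -22697507426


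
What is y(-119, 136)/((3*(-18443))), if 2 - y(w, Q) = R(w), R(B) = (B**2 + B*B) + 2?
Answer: 28322/55329 ≈ 0.51188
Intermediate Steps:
R(B) = 2 + 2*B**2 (R(B) = (B**2 + B**2) + 2 = 2*B**2 + 2 = 2 + 2*B**2)
y(w, Q) = -2*w**2 (y(w, Q) = 2 - (2 + 2*w**2) = 2 + (-2 - 2*w**2) = -2*w**2)
y(-119, 136)/((3*(-18443))) = (-2*(-119)**2)/((3*(-18443))) = -2*14161/(-55329) = -28322*(-1/55329) = 28322/55329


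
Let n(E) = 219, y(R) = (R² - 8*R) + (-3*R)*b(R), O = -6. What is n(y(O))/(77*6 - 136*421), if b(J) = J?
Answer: -3/778 ≈ -0.0038560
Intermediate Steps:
y(R) = -8*R - 2*R² (y(R) = (R² - 8*R) + (-3*R)*R = (R² - 8*R) - 3*R² = -8*R - 2*R²)
n(y(O))/(77*6 - 136*421) = 219/(77*6 - 136*421) = 219/(462 - 57256) = 219/(-56794) = 219*(-1/56794) = -3/778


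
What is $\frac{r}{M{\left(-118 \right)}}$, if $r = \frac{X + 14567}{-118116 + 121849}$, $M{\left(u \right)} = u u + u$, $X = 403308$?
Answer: $\frac{417875}{51537798} \approx 0.0081081$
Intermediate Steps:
$M{\left(u \right)} = u + u^{2}$ ($M{\left(u \right)} = u^{2} + u = u + u^{2}$)
$r = \frac{417875}{3733}$ ($r = \frac{403308 + 14567}{-118116 + 121849} = \frac{417875}{3733} \approx 111.94$)
$\frac{r}{M{\left(-118 \right)}} = \frac{417875}{3733 \left(- 118 \left(1 - 118\right)\right)} = \frac{417875}{3733 \left(\left(-118\right) \left(-117\right)\right)} = \frac{417875}{3733 \cdot 13806} = \frac{417875}{3733} \cdot \frac{1}{13806} = \frac{417875}{51537798}$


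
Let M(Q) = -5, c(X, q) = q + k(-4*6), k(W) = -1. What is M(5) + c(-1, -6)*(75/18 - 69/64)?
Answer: -5111/192 ≈ -26.620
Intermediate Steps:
c(X, q) = -1 + q (c(X, q) = q - 1 = -1 + q)
M(5) + c(-1, -6)*(75/18 - 69/64) = -5 + (-1 - 6)*(75/18 - 69/64) = -5 - 7*(75*(1/18) - 69*1/64) = -5 - 7*(25/6 - 69/64) = -5 - 7*593/192 = -5 - 4151/192 = -5111/192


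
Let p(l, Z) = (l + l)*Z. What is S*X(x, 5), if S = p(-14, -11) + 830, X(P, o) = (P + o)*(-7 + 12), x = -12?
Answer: -39830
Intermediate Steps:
p(l, Z) = 2*Z*l (p(l, Z) = (2*l)*Z = 2*Z*l)
X(P, o) = 5*P + 5*o (X(P, o) = (P + o)*5 = 5*P + 5*o)
S = 1138 (S = 2*(-11)*(-14) + 830 = 308 + 830 = 1138)
S*X(x, 5) = 1138*(5*(-12) + 5*5) = 1138*(-60 + 25) = 1138*(-35) = -39830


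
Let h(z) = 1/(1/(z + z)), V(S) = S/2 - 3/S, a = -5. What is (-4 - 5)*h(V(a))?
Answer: 171/5 ≈ 34.200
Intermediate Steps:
V(S) = S/2 - 3/S (V(S) = S*(1/2) - 3/S = S/2 - 3/S)
h(z) = 2*z (h(z) = 1/(1/(2*z)) = 2*z)
(-4 - 5)*h(V(a)) = (-4 - 5)*(2*((1/2)*(-5) - 3/(-5))) = -18*(-5/2 - 3*(-1/5)) = -18*(-5/2 + 3/5) = -18*(-19)/10 = -9*(-19/5) = 171/5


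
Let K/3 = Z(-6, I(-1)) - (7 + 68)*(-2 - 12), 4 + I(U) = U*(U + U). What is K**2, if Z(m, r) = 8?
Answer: 10074276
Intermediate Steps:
I(U) = -4 + 2*U**2 (I(U) = -4 + U*(U + U) = -4 + U*(2*U) = -4 + 2*U**2)
K = 3174 (K = 3*(8 - (7 + 68)*(-2 - 12)) = 3*(8 - 75*(-14)) = 3*(8 - 1*(-1050)) = 3*(8 + 1050) = 3*1058 = 3174)
K**2 = 3174**2 = 10074276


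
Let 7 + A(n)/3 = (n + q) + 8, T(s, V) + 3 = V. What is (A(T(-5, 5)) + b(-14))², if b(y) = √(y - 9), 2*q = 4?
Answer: (15 + I*√23)² ≈ 202.0 + 143.88*I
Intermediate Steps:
q = 2 (q = (½)*4 = 2)
T(s, V) = -3 + V
b(y) = √(-9 + y)
A(n) = 9 + 3*n (A(n) = -21 + 3*((n + 2) + 8) = -21 + 3*((2 + n) + 8) = -21 + 3*(10 + n) = -21 + (30 + 3*n) = 9 + 3*n)
(A(T(-5, 5)) + b(-14))² = ((9 + 3*(-3 + 5)) + √(-9 - 14))² = ((9 + 3*2) + √(-23))² = ((9 + 6) + I*√23)² = (15 + I*√23)²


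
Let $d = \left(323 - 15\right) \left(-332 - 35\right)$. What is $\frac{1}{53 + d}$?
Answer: $- \frac{1}{112983} \approx -8.8509 \cdot 10^{-6}$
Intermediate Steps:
$d = -113036$ ($d = 308 \left(-367\right) = -113036$)
$\frac{1}{53 + d} = \frac{1}{53 - 113036} = \frac{1}{-112983} = - \frac{1}{112983}$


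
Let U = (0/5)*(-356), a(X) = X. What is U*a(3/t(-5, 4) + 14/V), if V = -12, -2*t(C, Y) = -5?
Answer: 0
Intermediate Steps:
t(C, Y) = 5/2 (t(C, Y) = -1/2*(-5) = 5/2)
U = 0 (U = (0*(1/5))*(-356) = 0*(-356) = 0)
U*a(3/t(-5, 4) + 14/V) = 0*(3/(5/2) + 14/(-12)) = 0*(3*(2/5) + 14*(-1/12)) = 0*(6/5 - 7/6) = 0*(1/30) = 0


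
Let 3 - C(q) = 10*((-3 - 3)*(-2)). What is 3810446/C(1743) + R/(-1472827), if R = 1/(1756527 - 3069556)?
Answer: -7368886488560320301/226262153869011 ≈ -32568.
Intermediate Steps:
R = -1/1313029 (R = 1/(-1313029) = -1/1313029 ≈ -7.6160e-7)
C(q) = -117 (C(q) = 3 - 10*(-3 - 3)*(-2) = 3 - 10*(-6*(-2)) = 3 - 10*12 = 3 - 1*120 = 3 - 120 = -117)
3810446/C(1743) + R/(-1472827) = 3810446/(-117) - 1/1313029/(-1472827) = 3810446*(-1/117) - 1/1313029*(-1/1472827) = -3810446/117 + 1/1933864562983 = -7368886488560320301/226262153869011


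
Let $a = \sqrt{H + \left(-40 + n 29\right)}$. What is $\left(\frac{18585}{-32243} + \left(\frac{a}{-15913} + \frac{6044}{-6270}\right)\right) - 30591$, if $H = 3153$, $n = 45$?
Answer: $- \frac{162755221004}{5320095} - \frac{47 \sqrt{2}}{15913} \approx -30593.0$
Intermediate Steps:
$a = 47 \sqrt{2}$ ($a = \sqrt{3153 + \left(-40 + 45 \cdot 29\right)} = \sqrt{3153 + \left(-40 + 1305\right)} = \sqrt{3153 + 1265} = \sqrt{4418} = 47 \sqrt{2} \approx 66.468$)
$\left(\frac{18585}{-32243} + \left(\frac{a}{-15913} + \frac{6044}{-6270}\right)\right) - 30591 = \left(\frac{18585}{-32243} + \left(\frac{47 \sqrt{2}}{-15913} + \frac{6044}{-6270}\right)\right) - 30591 = \left(18585 \left(- \frac{1}{32243}\right) + \left(47 \sqrt{2} \left(- \frac{1}{15913}\right) + 6044 \left(- \frac{1}{6270}\right)\right)\right) - 30591 = \left(- \frac{18585}{32243} - \left(\frac{3022}{3135} + \frac{47 \sqrt{2}}{15913}\right)\right) - 30591 = \left(- \frac{8194859}{5320095} - \frac{47 \sqrt{2}}{15913}\right) - 30591 = - \frac{162755221004}{5320095} - \frac{47 \sqrt{2}}{15913}$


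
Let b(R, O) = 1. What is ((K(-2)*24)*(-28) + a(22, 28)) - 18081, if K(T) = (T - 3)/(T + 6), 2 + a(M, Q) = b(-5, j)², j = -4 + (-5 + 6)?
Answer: -17242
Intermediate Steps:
j = -3 (j = -4 + 1 = -3)
a(M, Q) = -1 (a(M, Q) = -2 + 1² = -2 + 1 = -1)
K(T) = (-3 + T)/(6 + T)
((K(-2)*24)*(-28) + a(22, 28)) - 18081 = ((((-3 - 2)/(6 - 2))*24)*(-28) - 1) - 18081 = (((-5/4)*24)*(-28) - 1) - 18081 = ((((¼)*(-5))*24)*(-28) - 1) - 18081 = (-5/4*24*(-28) - 1) - 18081 = (-30*(-28) - 1) - 18081 = (840 - 1) - 18081 = 839 - 18081 = -17242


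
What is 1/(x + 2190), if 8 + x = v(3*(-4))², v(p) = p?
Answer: 1/2326 ≈ 0.00042992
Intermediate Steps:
x = 136 (x = -8 + (3*(-4))² = -8 + (-12)² = -8 + 144 = 136)
1/(x + 2190) = 1/(136 + 2190) = 1/2326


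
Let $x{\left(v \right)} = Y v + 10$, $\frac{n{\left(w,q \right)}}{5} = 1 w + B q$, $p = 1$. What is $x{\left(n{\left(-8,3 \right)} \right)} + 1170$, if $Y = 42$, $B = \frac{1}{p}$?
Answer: $130$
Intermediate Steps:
$B = 1$ ($B = 1^{-1} = 1$)
$n{\left(w,q \right)} = 5 q + 5 w$ ($n{\left(w,q \right)} = 5 \left(1 w + 1 q\right) = 5 \left(w + q\right) = 5 \left(q + w\right) = 5 q + 5 w$)
$x{\left(v \right)} = 10 + 42 v$ ($x{\left(v \right)} = 42 v + 10 = 10 + 42 v$)
$x{\left(n{\left(-8,3 \right)} \right)} + 1170 = \left(10 + 42 \left(5 \cdot 3 + 5 \left(-8\right)\right)\right) + 1170 = \left(10 + 42 \left(15 - 40\right)\right) + 1170 = \left(10 + 42 \left(-25\right)\right) + 1170 = \left(10 - 1050\right) + 1170 = -1040 + 1170 = 130$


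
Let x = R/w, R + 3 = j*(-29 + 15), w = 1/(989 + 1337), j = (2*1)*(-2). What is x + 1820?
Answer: 125098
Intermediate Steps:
j = -4 (j = 2*(-2) = -4)
w = 1/2326 ≈ 0.00042992
R = 53 (R = -3 - 4*(-29 + 15) = -3 - 4*(-14) = -3 + 56 = 53)
x = 123278 (x = 53/(1/2326) = 53*2326 = 123278)
x + 1820 = 123278 + 1820 = 125098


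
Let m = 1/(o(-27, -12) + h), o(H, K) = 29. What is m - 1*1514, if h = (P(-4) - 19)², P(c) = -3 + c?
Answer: -1067369/705 ≈ -1514.0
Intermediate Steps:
h = 676 (h = ((-3 - 4) - 19)² = (-7 - 19)² = (-26)² = 676)
m = 1/705 (m = 1/(29 + 676) = 1/705 ≈ 0.0014184)
m - 1*1514 = 1/705 - 1*1514 = 1/705 - 1514 = -1067369/705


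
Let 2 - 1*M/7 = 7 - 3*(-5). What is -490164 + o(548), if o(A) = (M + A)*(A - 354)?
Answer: -411012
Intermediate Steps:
M = -140 (M = 14 - 7*(7 - 3*(-5)) = 14 - 7*(7 + 15) = 14 - 7*22 = 14 - 154 = -140)
o(A) = (-354 + A)*(-140 + A) (o(A) = (-140 + A)*(A - 354) = (-140 + A)*(-354 + A) = (-354 + A)*(-140 + A))
-490164 + o(548) = -490164 + (49560 + 548² - 494*548) = -490164 + (49560 + 300304 - 270712) = -490164 + 79152 = -411012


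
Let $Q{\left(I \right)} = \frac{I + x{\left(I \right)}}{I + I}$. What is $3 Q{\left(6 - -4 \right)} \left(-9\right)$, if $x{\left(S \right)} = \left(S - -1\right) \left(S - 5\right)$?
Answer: $- \frac{351}{4} \approx -87.75$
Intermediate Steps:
$x{\left(S \right)} = \left(1 + S\right) \left(-5 + S\right)$ ($x{\left(S \right)} = \left(S + 1\right) \left(-5 + S\right) = \left(1 + S\right) \left(-5 + S\right)$)
$Q{\left(I \right)} = \frac{-5 + I^{2} - 3 I}{2 I}$ ($Q{\left(I \right)} = \frac{I - \left(5 - I^{2} + 4 I\right)}{I + I} = \frac{-5 + I^{2} - 3 I}{2 I}$)
$3 Q{\left(6 - -4 \right)} \left(-9\right) = 3 \frac{-5 + \left(6 - -4\right)^{2} - 3 \left(6 - -4\right)}{2 \left(6 - -4\right)} \left(-9\right) = 3 \frac{-5 + \left(6 + 4\right)^{2} - 3 \left(6 + 4\right)}{2 \left(6 + 4\right)} \left(-9\right) = 3 \frac{-5 + 10^{2} - 30}{2 \cdot 10} \left(-9\right) = 3 \cdot \frac{1}{2} \cdot \frac{1}{10} \left(-5 + 100 - 30\right) \left(-9\right) = 3 \cdot \frac{1}{2} \cdot \frac{1}{10} \cdot 65 \left(-9\right) = 3 \cdot \frac{13}{4} \left(-9\right) = \frac{39}{4} \left(-9\right) = - \frac{351}{4}$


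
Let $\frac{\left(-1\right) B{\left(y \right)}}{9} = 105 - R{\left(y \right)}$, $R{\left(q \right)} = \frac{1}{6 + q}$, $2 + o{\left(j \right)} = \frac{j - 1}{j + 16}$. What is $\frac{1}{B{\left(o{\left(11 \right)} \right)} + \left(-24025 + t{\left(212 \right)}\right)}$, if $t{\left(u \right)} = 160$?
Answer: $- \frac{118}{2927337} \approx -4.031 \cdot 10^{-5}$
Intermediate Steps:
$o{\left(j \right)} = -2 + \frac{-1 + j}{16 + j}$ ($o{\left(j \right)} = -2 + \frac{j - 1}{j + 16} = -2 + \frac{-1 + j}{16 + j}$)
$B{\left(y \right)} = -945 + \frac{9}{6 + y}$ ($B{\left(y \right)} = - 9 \left(105 - \frac{1}{6 + y}\right) = -945 + \frac{9}{6 + y}$)
$\frac{1}{B{\left(o{\left(11 \right)} \right)} + \left(-24025 + t{\left(212 \right)}\right)} = \frac{1}{\frac{9 \left(-629 - 105 \frac{-33 - 11}{16 + 11}\right)}{6 + \frac{-33 - 11}{16 + 11}} + \left(-24025 + 160\right)} = \frac{1}{\frac{9 \left(-629 - 105 \frac{-33 - 11}{27}\right)}{6 + \frac{-33 - 11}{27}} - 23865} = \frac{1}{\frac{9 \left(-629 - 105 \cdot \frac{1}{27} \left(-44\right)\right)}{6 + \frac{1}{27} \left(-44\right)} - 23865} = \frac{1}{\frac{9 \left(-629 - - \frac{1540}{9}\right)}{6 - \frac{44}{27}} - 23865} = \frac{1}{\frac{9 \left(-629 + \frac{1540}{9}\right)}{\frac{118}{27}} - 23865} = \frac{1}{9 \cdot \frac{27}{118} \left(- \frac{4121}{9}\right) - 23865} = \frac{1}{- \frac{111267}{118} - 23865} = \frac{1}{- \frac{2927337}{118}} = - \frac{118}{2927337}$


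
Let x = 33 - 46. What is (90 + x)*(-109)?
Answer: -8393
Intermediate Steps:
x = -13
(90 + x)*(-109) = (90 - 13)*(-109) = 77*(-109) = -8393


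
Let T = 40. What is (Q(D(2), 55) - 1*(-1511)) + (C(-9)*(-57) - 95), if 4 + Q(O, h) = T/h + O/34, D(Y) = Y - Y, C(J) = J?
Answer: 21183/11 ≈ 1925.7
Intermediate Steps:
D(Y) = 0
Q(O, h) = -4 + 40/h + O/34 (Q(O, h) = -4 + (40/h + O/34) = -4 + 40/h + O/34)
(Q(D(2), 55) - 1*(-1511)) + (C(-9)*(-57) - 95) = ((-4 + 40/55 + (1/34)*0) - 1*(-1511)) + (-9*(-57) - 95) = ((-4 + 40*(1/55) + 0) + 1511) + (513 - 95) = ((-4 + 8/11 + 0) + 1511) + 418 = (-36/11 + 1511) + 418 = 16585/11 + 418 = 21183/11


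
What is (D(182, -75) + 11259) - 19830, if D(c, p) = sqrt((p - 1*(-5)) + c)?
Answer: -8571 + 4*sqrt(7) ≈ -8560.4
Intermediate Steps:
D(c, p) = sqrt(5 + c + p) (D(c, p) = sqrt((p + 5) + c) = sqrt((5 + p) + c) = sqrt(5 + c + p))
(D(182, -75) + 11259) - 19830 = (sqrt(5 + 182 - 75) + 11259) - 19830 = (sqrt(112) + 11259) - 19830 = (4*sqrt(7) + 11259) - 19830 = (11259 + 4*sqrt(7)) - 19830 = -8571 + 4*sqrt(7)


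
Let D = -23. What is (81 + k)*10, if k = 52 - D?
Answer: 1560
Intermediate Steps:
k = 75 (k = 52 - 1*(-23) = 52 + 23 = 75)
(81 + k)*10 = (81 + 75)*10 = 156*10 = 1560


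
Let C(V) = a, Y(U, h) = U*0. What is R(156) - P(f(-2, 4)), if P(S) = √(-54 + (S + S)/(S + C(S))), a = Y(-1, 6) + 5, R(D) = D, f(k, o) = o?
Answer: 156 - I*√478/3 ≈ 156.0 - 7.2877*I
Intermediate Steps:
Y(U, h) = 0
a = 5 (a = 0 + 5 = 5)
C(V) = 5
P(S) = √(-54 + 2*S/(5 + S)) (P(S) = √(-54 + (S + S)/(S + 5)) = √(-54 + (2*S)/(5 + S)) = √(-54 + 2*S/(5 + S)))
R(156) - P(f(-2, 4)) = 156 - √2*√((-135 - 26*4)/(5 + 4)) = 156 - √2*√((-135 - 104)/9) = 156 - √2*√((⅑)*(-239)) = 156 - √2*√(-239/9) = 156 - √2*I*√239/3 = 156 - I*√478/3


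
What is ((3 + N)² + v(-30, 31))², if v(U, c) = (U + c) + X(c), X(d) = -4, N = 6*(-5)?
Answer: 527076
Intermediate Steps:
N = -30
v(U, c) = -4 + U + c (v(U, c) = (U + c) - 4 = -4 + U + c)
((3 + N)² + v(-30, 31))² = ((3 - 30)² + (-4 - 30 + 31))² = ((-27)² - 3)² = (729 - 3)² = 726² = 527076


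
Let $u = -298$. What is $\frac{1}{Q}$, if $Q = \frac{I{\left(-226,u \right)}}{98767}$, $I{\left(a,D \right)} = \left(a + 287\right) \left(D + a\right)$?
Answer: $- \frac{98767}{31964} \approx -3.0899$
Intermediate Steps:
$I{\left(a,D \right)} = \left(287 + a\right) \left(D + a\right)$
$Q = - \frac{31964}{98767}$ ($Q = \frac{\left(-226\right)^{2} + 287 \left(-298\right) + 287 \left(-226\right) - -67348}{98767} = \left(51076 - 85526 - 64862 + 67348\right) \frac{1}{98767} = \left(-31964\right) \frac{1}{98767} = - \frac{31964}{98767} \approx -0.32363$)
$\frac{1}{Q} = \frac{1}{- \frac{31964}{98767}} = - \frac{98767}{31964}$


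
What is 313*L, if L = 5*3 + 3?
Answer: 5634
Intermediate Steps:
L = 18 (L = 15 + 3 = 18)
313*L = 313*18 = 5634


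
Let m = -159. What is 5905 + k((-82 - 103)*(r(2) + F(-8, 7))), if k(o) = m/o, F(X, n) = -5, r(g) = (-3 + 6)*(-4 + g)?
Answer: 12016516/2035 ≈ 5904.9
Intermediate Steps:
r(g) = -12 + 3*g (r(g) = 3*(-4 + g) = -12 + 3*g)
k(o) = -159/o
5905 + k((-82 - 103)*(r(2) + F(-8, 7))) = 5905 - 159*1/((-82 - 103)*((-12 + 3*2) - 5)) = 5905 - 159*(-1/(185*((-12 + 6) - 5))) = 5905 - 159*(-1/(185*(-6 - 5))) = 5905 - 159/((-185*(-11))) = 5905 - 159/2035 = 12016516/2035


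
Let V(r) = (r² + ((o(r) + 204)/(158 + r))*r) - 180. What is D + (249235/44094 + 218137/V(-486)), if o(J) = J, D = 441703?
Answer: 125424045273727843/283951382202 ≈ 4.4171e+5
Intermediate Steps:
V(r) = -180 + r² + r*(204 + r)/(158 + r) (V(r) = (r² + ((r + 204)/(158 + r))*r) - 180 = (r² + ((204 + r)/(158 + r))*r) - 180 = (r² + r*(204 + r)/(158 + r)) - 180 = -180 + r² + r*(204 + r)/(158 + r))
D + (249235/44094 + 218137/V(-486)) = 441703 + (249235/44094 + 218137/(((-28440 + (-486)³ + 24*(-486) + 159*(-486)²)/(158 - 486)))) = 441703 + (249235*(1/44094) + 218137/(((-28440 - 114791256 - 11664 + 159*236196)/(-328)))) = 441703 + (249235/44094 + 218137/((-(-28440 - 114791256 - 11664 + 37555164)/328))) = 441703 + (249235/44094 + 218137/((-1/328*(-77276196)))) = 441703 + (249235/44094 + 218137/(19319049/82)) = 441703 + (249235/44094 + 218137*(82/19319049)) = 441703 + (249235/44094 + 17887234/19319049) = 441703 + 1867900957837/283951382202 = 125424045273727843/283951382202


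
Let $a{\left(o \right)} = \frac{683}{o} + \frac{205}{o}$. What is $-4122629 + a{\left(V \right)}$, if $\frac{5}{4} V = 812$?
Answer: $- \frac{1673786819}{406} \approx -4.1226 \cdot 10^{6}$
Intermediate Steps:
$V = \frac{3248}{5}$ ($V = \frac{4}{5} \cdot 812 = \frac{3248}{5} \approx 649.6$)
$a{\left(o \right)} = \frac{888}{o}$
$-4122629 + a{\left(V \right)} = -4122629 + \frac{888}{\frac{3248}{5}} = -4122629 + 888 \cdot \frac{5}{3248} = -4122629 + \frac{555}{406} = - \frac{1673786819}{406}$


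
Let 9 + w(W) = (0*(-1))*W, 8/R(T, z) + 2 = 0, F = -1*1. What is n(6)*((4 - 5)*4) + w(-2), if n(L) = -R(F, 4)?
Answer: -25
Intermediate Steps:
F = -1
R(T, z) = -4 (R(T, z) = 8/(-2 + 0) = 8/(-2) = 8*(-½) = -4)
n(L) = 4 (n(L) = -1*(-4) = 4)
w(W) = -9 (w(W) = -9 + (0*(-1))*W = -9 + 0*W = -9 + 0 = -9)
n(6)*((4 - 5)*4) + w(-2) = 4*((4 - 5)*4) - 9 = 4*(-1*4) - 9 = 4*(-4) - 9 = -16 - 9 = -25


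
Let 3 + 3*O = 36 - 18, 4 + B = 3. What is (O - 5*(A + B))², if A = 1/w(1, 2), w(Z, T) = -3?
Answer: 1225/9 ≈ 136.11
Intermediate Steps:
B = -1 (B = -4 + 3 = -1)
A = -⅓ (A = 1/(-3) = -⅓ ≈ -0.33333)
O = 5 (O = -1 + (36 - 18)/3 = -1 + (⅓)*18 = -1 + 6 = 5)
(O - 5*(A + B))² = (5 - 5*(-⅓ - 1))² = (5 - 5*(-4/3))² = (5 + 20/3)² = (35/3)² = 1225/9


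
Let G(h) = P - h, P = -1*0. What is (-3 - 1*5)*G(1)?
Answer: 8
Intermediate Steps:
P = 0
G(h) = -h (G(h) = 0 - h = -h)
(-3 - 1*5)*G(1) = (-3 - 1*5)*(-1*1) = (-3 - 5)*(-1) = -8*(-1) = 8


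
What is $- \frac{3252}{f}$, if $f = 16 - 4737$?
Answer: $\frac{3252}{4721} \approx 0.68884$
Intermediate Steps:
$f = -4721$ ($f = 16 - 4737 = -4721$)
$- \frac{3252}{f} = - \frac{3252}{-4721} = \left(-3252\right) \left(- \frac{1}{4721}\right) = \frac{3252}{4721}$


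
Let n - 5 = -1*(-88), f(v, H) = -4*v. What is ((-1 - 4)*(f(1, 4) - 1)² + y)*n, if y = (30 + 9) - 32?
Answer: -10974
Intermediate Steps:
n = 93 (n = 5 - 1*(-88) = 5 + 88 = 93)
y = 7 (y = 39 - 32 = 7)
((-1 - 4)*(f(1, 4) - 1)² + y)*n = ((-1 - 4)*(-4*1 - 1)² + 7)*93 = (-5*(-4 - 1)² + 7)*93 = (-5*(-5)² + 7)*93 = (-5*25 + 7)*93 = (-125 + 7)*93 = -118*93 = -10974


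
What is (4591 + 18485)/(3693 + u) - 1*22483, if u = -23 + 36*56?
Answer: -63907631/2843 ≈ -22479.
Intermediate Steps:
u = 1993 (u = -23 + 2016 = 1993)
(4591 + 18485)/(3693 + u) - 1*22483 = (4591 + 18485)/(3693 + 1993) - 1*22483 = 23076/5686 - 22483 = 23076*(1/5686) - 22483 = 11538/2843 - 22483 = -63907631/2843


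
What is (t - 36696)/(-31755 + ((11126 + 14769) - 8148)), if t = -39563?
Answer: 76259/14008 ≈ 5.4440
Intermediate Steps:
(t - 36696)/(-31755 + ((11126 + 14769) - 8148)) = (-39563 - 36696)/(-31755 + ((11126 + 14769) - 8148)) = -76259/(-31755 + (25895 - 8148)) = -76259/(-31755 + 17747) = -76259/(-14008) = -76259*(-1/14008) = 76259/14008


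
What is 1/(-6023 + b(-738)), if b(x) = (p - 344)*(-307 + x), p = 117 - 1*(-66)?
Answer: 1/162222 ≈ 6.1644e-6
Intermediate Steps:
p = 183 (p = 117 + 66 = 183)
b(x) = 49427 - 161*x (b(x) = (183 - 344)*(-307 + x) = -161*(-307 + x) = 49427 - 161*x)
1/(-6023 + b(-738)) = 1/(-6023 + (49427 - 161*(-738))) = 1/(-6023 + (49427 + 118818)) = 1/(-6023 + 168245) = 1/162222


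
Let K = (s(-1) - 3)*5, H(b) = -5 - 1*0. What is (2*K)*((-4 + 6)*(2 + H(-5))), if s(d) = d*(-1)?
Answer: 120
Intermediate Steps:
H(b) = -5 (H(b) = -5 + 0 = -5)
s(d) = -d
K = -10 (K = (-1*(-1) - 3)*5 = (1 - 3)*5 = -2*5 = -10)
(2*K)*((-4 + 6)*(2 + H(-5))) = (2*(-10))*((-4 + 6)*(2 - 5)) = -40*(-3) = -20*(-6) = 120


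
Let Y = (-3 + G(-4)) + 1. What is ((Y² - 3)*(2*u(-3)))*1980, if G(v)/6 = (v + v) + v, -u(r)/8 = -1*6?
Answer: 1040307840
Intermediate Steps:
u(r) = 48 (u(r) = -(-8)*6 = -8*(-6) = 48)
G(v) = 18*v (G(v) = 6*((v + v) + v) = 6*(2*v + v) = 6*(3*v) = 18*v)
Y = -74 (Y = (-3 + 18*(-4)) + 1 = (-3 - 72) + 1 = -75 + 1 = -74)
((Y² - 3)*(2*u(-3)))*1980 = (((-74)² - 3)*(2*48))*1980 = ((5476 - 3)*96)*1980 = (5473*96)*1980 = 525408*1980 = 1040307840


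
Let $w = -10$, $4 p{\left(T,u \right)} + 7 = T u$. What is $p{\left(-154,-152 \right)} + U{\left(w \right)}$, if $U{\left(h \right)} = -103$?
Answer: $\frac{22989}{4} \approx 5747.3$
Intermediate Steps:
$p{\left(T,u \right)} = - \frac{7}{4} + \frac{T u}{4}$
$p{\left(-154,-152 \right)} + U{\left(w \right)} = \left(- \frac{7}{4} + \frac{1}{4} \left(-154\right) \left(-152\right)\right) - 103 = \left(- \frac{7}{4} + 5852\right) - 103 = \frac{23401}{4} - 103 = \frac{22989}{4}$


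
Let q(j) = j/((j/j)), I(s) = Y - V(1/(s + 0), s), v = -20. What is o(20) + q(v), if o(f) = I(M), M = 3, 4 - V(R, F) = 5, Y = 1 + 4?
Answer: -14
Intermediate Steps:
Y = 5
V(R, F) = -1 (V(R, F) = 4 - 1*5 = 4 - 5 = -1)
I(s) = 6 (I(s) = 5 - 1*(-1) = 5 + 1 = 6)
o(f) = 6
q(j) = j (q(j) = j/1 = j*1 = j)
o(20) + q(v) = 6 - 20 = -14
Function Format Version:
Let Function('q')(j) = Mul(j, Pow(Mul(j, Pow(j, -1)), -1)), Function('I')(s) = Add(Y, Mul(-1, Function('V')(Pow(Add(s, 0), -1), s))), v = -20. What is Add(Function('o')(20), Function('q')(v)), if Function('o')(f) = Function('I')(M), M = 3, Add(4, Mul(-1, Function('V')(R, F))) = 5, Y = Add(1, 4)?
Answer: -14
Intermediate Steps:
Y = 5
Function('V')(R, F) = -1 (Function('V')(R, F) = Add(4, Mul(-1, 5)) = Add(4, -5) = -1)
Function('I')(s) = 6 (Function('I')(s) = Add(5, Mul(-1, -1)) = Add(5, 1) = 6)
Function('o')(f) = 6
Function('q')(j) = j (Function('q')(j) = Mul(j, Pow(1, -1)) = Mul(j, 1) = j)
Add(Function('o')(20), Function('q')(v)) = Add(6, -20) = -14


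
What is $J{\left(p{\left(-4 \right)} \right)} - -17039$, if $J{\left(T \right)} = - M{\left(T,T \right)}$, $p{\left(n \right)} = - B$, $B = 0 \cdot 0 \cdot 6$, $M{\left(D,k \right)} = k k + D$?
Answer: $17039$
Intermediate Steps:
$M{\left(D,k \right)} = D + k^{2}$ ($M{\left(D,k \right)} = k^{2} + D = D + k^{2}$)
$B = 0$ ($B = 0 \cdot 6 = 0$)
$p{\left(n \right)} = 0$ ($p{\left(n \right)} = \left(-1\right) 0 = 0$)
$J{\left(T \right)} = - T - T^{2}$ ($J{\left(T \right)} = - (T + T^{2}) = - T - T^{2}$)
$J{\left(p{\left(-4 \right)} \right)} - -17039 = 0 \left(-1 - 0\right) - -17039 = 0 \left(-1 + 0\right) + 17039 = 0 \left(-1\right) + 17039 = 0 + 17039 = 17039$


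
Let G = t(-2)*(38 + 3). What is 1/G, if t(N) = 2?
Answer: 1/82 ≈ 0.012195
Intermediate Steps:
G = 82 (G = 2*(38 + 3) = 2*41 = 82)
1/G = 1/82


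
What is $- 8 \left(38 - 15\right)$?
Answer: $-184$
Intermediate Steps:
$- 8 \left(38 - 15\right) = \left(-8\right) 23 = -184$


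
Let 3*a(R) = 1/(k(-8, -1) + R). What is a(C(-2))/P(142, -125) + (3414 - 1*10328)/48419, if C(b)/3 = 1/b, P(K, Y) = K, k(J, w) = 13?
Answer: -33823267/237204681 ≈ -0.14259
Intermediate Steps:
C(b) = 3/b
a(R) = 1/(3*(13 + R))
a(C(-2))/P(142, -125) + (3414 - 1*10328)/48419 = (1/(3*(13 + 3/(-2))))/142 + (3414 - 1*10328)/48419 = (1/(3*(13 + 3*(-½))))*(1/142) + (3414 - 10328)*(1/48419) = (1/(3*(13 - 3/2)))*(1/142) - 6914*1/48419 = (1/(3*(23/2)))*(1/142) - 6914/48419 = ((⅓)*(2/23))*(1/142) - 6914/48419 = (2/69)*(1/142) - 6914/48419 = 1/4899 - 6914/48419 = -33823267/237204681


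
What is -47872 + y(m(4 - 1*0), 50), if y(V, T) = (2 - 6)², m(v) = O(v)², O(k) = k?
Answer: -47856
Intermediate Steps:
m(v) = v²
y(V, T) = 16 (y(V, T) = (-4)² = 16)
-47872 + y(m(4 - 1*0), 50) = -47872 + 16 = -47856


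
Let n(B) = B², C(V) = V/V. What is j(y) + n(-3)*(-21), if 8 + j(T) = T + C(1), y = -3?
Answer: -199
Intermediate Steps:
C(V) = 1
j(T) = -7 + T (j(T) = -8 + (T + 1) = -8 + (1 + T) = -7 + T)
j(y) + n(-3)*(-21) = (-7 - 3) + (-3)²*(-21) = -10 + 9*(-21) = -10 - 189 = -199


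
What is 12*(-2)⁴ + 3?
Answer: 195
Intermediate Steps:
12*(-2)⁴ + 3 = 12*16 + 3 = 192 + 3 = 195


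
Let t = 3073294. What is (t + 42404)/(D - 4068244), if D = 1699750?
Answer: -519283/394749 ≈ -1.3155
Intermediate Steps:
(t + 42404)/(D - 4068244) = (3073294 + 42404)/(1699750 - 4068244) = 3115698/(-2368494) = 3115698*(-1/2368494) = -519283/394749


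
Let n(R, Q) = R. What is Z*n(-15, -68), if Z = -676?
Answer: 10140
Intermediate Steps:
Z*n(-15, -68) = -676*(-15) = 10140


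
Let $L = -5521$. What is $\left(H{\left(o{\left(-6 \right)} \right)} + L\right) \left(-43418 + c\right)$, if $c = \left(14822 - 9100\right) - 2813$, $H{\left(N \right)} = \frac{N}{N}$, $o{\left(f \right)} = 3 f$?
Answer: $223609680$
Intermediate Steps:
$H{\left(N \right)} = 1$
$c = 2909$ ($c = 5722 - 2813 = 2909$)
$\left(H{\left(o{\left(-6 \right)} \right)} + L\right) \left(-43418 + c\right) = \left(1 - 5521\right) \left(-43418 + 2909\right) = \left(-5520\right) \left(-40509\right) = 223609680$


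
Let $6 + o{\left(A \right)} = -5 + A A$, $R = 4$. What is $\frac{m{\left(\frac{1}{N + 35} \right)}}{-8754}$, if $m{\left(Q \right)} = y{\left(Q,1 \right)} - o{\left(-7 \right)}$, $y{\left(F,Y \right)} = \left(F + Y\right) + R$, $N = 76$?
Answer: $\frac{1831}{485847} \approx 0.0037687$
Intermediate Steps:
$y{\left(F,Y \right)} = 4 + F + Y$ ($y{\left(F,Y \right)} = \left(F + Y\right) + 4 = 4 + F + Y$)
$o{\left(A \right)} = -11 + A^{2}$ ($o{\left(A \right)} = -6 + \left(-5 + A A\right) = -6 + \left(-5 + A^{2}\right) = -11 + A^{2}$)
$m{\left(Q \right)} = -33 + Q$ ($m{\left(Q \right)} = \left(4 + Q + 1\right) - \left(-11 + \left(-7\right)^{2}\right) = \left(5 + Q\right) - \left(-11 + 49\right) = \left(5 + Q\right) - 38 = -33 + Q$)
$\frac{m{\left(\frac{1}{N + 35} \right)}}{-8754} = \frac{-33 + \frac{1}{76 + 35}}{-8754} = \left(-33 + \frac{1}{111}\right) \left(- \frac{1}{8754}\right) = \left(- \frac{3662}{111}\right) \left(- \frac{1}{8754}\right) = \frac{1831}{485847}$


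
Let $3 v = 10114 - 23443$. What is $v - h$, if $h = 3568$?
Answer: $-8011$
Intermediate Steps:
$v = -4443$ ($v = \frac{10114 - 23443}{3} = \frac{1}{3} \left(-13329\right) = -4443$)
$v - h = -4443 - 3568 = -8011$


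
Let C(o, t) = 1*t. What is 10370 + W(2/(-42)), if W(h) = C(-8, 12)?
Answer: 10382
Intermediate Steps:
C(o, t) = t
W(h) = 12
10370 + W(2/(-42)) = 10370 + 12 = 10382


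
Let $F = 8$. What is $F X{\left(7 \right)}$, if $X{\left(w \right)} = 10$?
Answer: $80$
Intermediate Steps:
$F X{\left(7 \right)} = 8 \cdot 10 = 80$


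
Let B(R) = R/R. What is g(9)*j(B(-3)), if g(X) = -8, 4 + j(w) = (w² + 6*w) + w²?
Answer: -32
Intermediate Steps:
B(R) = 1
j(w) = -4 + 2*w² + 6*w (j(w) = -4 + ((w² + 6*w) + w²) = -4 + (2*w² + 6*w) = -4 + 2*w² + 6*w)
g(9)*j(B(-3)) = -8*(-4 + 2*1² + 6*1) = -8*(-4 + 2*1 + 6) = -8*(-4 + 2 + 6) = -8*4 = -32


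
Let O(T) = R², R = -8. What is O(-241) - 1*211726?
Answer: -211662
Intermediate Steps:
O(T) = 64 (O(T) = (-8)² = 64)
O(-241) - 1*211726 = 64 - 1*211726 = 64 - 211726 = -211662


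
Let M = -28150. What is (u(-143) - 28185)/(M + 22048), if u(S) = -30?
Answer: 1045/226 ≈ 4.6239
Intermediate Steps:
(u(-143) - 28185)/(M + 22048) = (-30 - 28185)/(-28150 + 22048) = -28215/(-6102) = -28215*(-1/6102) = 1045/226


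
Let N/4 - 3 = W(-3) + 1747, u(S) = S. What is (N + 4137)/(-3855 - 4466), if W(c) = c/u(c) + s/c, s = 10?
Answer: -33383/24963 ≈ -1.3373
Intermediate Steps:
W(c) = 1 + 10/c (W(c) = c/c + 10/c = 1 + 10/c)
N = 20972/3 (N = 12 + 4*((10 - 3)/(-3) + 1747) = 12 + 4*(-⅓*7 + 1747) = 12 + 4*(-7/3 + 1747) = 12 + 4*(5234/3) = 12 + 20936/3 = 20972/3 ≈ 6990.7)
(N + 4137)/(-3855 - 4466) = (20972/3 + 4137)/(-3855 - 4466) = (33383/3)/(-8321) = (33383/3)*(-1/8321) = -33383/24963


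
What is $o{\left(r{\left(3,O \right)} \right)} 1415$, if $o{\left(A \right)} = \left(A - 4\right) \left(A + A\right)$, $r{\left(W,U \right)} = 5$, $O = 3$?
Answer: $14150$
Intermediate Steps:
$o{\left(A \right)} = 2 A \left(-4 + A\right)$ ($o{\left(A \right)} = \left(-4 + A\right) 2 A = 2 A \left(-4 + A\right)$)
$o{\left(r{\left(3,O \right)} \right)} 1415 = 2 \cdot 5 \left(-4 + 5\right) 1415 = 2 \cdot 5 \cdot 1 \cdot 1415 = 10 \cdot 1415 = 14150$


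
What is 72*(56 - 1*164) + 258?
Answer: -7518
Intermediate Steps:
72*(56 - 1*164) + 258 = 72*(56 - 164) + 258 = 72*(-108) + 258 = -7776 + 258 = -7518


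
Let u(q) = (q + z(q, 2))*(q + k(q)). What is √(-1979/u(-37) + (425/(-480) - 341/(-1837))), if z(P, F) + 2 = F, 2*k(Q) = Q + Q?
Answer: 5*I*√1251396798/148296 ≈ 1.1927*I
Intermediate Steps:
k(Q) = Q (k(Q) = (Q + Q)/2 = (2*Q)/2 = Q)
z(P, F) = -2 + F
u(q) = 2*q² (u(q) = (q + (-2 + 2))*(q + q) = (q + 0)*(2*q) = q*(2*q) = 2*q²)
√(-1979/u(-37) + (425/(-480) - 341/(-1837))) = √(-1979/(2*(-37)²) + (425/(-480) - 341/(-1837))) = √(-1979/(2*1369) + (425*(-1/480) - 341*(-1/1837))) = √(-1979/2738 + (-85/96 + 31/167)) = √(-1979*1/2738 - 11219/16032) = √(-1979/2738 - 11219/16032) = √(-31222475/21947808) = 5*I*√1251396798/148296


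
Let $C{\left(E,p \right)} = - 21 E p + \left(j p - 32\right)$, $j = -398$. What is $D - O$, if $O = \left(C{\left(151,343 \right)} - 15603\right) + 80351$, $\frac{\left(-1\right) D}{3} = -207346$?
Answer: $1781489$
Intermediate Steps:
$D = 622038$ ($D = \left(-3\right) \left(-207346\right) = 622038$)
$C{\left(E,p \right)} = -32 - 398 p - 21 E p$ ($C{\left(E,p \right)} = - 21 E p - \left(32 + 398 p\right) = -32 - 398 p - 21 E p$)
$O = -1159451$ ($O = \left(\left(-32 - 136514 - 3171 \cdot 343\right) - 15603\right) + 80351 = \left(\left(-32 - 136514 - 1087653\right) - 15603\right) + 80351 = \left(-1224199 - 15603\right) + 80351 = -1239802 + 80351 = -1159451$)
$D - O = 622038 - -1159451 = 622038 + 1159451 = 1781489$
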